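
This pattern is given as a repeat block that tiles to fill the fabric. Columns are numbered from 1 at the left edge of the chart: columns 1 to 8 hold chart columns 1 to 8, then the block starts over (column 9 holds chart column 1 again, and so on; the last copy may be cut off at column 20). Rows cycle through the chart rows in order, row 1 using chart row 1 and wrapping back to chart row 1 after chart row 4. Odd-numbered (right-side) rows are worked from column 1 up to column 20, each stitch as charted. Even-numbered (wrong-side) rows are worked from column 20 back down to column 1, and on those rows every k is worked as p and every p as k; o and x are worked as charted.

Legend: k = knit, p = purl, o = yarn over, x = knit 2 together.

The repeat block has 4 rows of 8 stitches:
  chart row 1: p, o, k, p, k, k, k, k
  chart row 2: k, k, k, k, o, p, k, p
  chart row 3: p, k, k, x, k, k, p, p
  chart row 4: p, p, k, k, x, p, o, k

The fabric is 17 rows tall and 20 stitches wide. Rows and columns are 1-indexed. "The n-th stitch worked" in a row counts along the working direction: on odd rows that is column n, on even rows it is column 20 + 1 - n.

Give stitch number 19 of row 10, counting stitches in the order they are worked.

Row 10 uses chart row ((10-1) mod 4)+1 = 2. Row 10 is even, so WS.
Chart row 2 tiled across columns 1-20: k k k k o p k p k k k k o p k p k k k k
WS: work from column 20 back to column 1 (reverse the tiled row), swapping k<->p (o and x unchanged).
Row 10 as worked: p p p p k p k o p p p p k p k o p p p p
Counting 19 along the worked row gives p.

Stitch:
p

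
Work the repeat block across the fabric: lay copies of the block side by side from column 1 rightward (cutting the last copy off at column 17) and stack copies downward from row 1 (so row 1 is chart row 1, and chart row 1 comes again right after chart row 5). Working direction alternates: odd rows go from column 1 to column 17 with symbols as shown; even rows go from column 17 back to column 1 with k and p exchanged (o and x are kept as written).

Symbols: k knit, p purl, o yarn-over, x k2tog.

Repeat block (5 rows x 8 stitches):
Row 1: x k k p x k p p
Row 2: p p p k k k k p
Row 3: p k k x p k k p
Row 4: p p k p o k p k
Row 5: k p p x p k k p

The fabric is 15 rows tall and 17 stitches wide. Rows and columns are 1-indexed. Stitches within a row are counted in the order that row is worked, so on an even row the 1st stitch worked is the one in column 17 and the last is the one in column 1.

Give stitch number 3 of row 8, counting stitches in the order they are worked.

For row 8: chart row = ((8-1) mod 5) + 1 = 3; this is a WS (even) row.
Chart row 3 tiled across columns 1-17: p k k x p k k p p k k x p k k p p
WS row: flip the tiled sequence (start at column 17) and apply k<->p; o and x stay.
Row 8 as worked: k k p p k x p p k k p p k x p p k
Counting 3 along the worked row gives p.

Result:
p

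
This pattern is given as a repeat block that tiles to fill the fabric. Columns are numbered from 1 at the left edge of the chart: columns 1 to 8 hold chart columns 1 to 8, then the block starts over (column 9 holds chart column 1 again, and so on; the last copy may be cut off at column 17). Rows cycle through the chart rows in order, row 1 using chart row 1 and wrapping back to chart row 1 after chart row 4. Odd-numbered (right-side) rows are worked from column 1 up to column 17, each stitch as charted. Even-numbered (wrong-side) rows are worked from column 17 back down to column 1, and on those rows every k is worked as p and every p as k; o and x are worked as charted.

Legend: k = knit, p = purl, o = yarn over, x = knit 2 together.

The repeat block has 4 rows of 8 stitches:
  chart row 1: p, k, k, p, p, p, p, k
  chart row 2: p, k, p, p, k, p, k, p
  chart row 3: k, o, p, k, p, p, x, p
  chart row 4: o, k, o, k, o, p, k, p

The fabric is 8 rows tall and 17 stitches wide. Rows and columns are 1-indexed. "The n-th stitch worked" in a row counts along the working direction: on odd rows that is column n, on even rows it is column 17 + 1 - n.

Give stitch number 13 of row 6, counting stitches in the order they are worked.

Row 6 uses chart row ((6-1) mod 4)+1 = 2. Row 6 is even, so WS.
Chart row 2 tiled across columns 1-17: p k p p k p k p p k p p k p k p p
WS: work from column 17 back to column 1 (reverse the tiled row), swapping k<->p (o and x unchanged).
Row 6 as worked: k k p k p k k p k k p k p k k p k
The 13th stitch worked is p.

== STITCH ==
p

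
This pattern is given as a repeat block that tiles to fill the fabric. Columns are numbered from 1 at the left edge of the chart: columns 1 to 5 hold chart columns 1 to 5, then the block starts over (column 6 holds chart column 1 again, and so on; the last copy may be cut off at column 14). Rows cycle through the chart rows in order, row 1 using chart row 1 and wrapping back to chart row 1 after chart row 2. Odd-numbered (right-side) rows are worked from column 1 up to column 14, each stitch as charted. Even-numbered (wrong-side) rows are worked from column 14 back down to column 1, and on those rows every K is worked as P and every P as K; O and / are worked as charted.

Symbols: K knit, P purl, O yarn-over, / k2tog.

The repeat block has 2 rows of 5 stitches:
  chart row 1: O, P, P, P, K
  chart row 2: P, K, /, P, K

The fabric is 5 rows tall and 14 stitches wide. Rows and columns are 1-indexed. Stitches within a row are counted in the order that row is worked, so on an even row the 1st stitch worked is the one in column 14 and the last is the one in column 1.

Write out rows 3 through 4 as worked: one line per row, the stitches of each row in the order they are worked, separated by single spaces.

Row 3: chart row 1, RS - tile across columns 1-14 and work as-is.
Row 4: chart row 2, WS - tiled (columns 1-14): P K / P K P K / P K P K / P; work from column 14 back to 1 with K<->P swapped.

Result:
O P P P K O P P P K O P P P
K / P K P K / P K P K / P K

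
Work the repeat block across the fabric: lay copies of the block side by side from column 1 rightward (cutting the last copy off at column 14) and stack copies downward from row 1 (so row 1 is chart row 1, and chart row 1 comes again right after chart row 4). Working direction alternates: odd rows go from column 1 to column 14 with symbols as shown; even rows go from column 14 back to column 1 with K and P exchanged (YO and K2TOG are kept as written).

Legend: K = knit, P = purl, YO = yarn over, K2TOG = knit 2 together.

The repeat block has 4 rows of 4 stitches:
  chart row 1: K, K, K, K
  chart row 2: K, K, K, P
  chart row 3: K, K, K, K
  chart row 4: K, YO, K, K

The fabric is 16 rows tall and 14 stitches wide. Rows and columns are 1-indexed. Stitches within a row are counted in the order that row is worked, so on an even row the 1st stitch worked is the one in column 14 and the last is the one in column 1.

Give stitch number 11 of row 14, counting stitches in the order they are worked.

For row 14: chart row = ((14-1) mod 4) + 1 = 2; this is a WS (even) row.
Chart row 2 tiled across columns 1-14: K K K P K K K P K K K P K K
WS row: flip the tiled sequence (start at column 14) and apply K<->P; YO and K2TOG stay.
Row 14 as worked: P P K P P P K P P P K P P P
Counting 11 along the worked row gives K.

Result:
K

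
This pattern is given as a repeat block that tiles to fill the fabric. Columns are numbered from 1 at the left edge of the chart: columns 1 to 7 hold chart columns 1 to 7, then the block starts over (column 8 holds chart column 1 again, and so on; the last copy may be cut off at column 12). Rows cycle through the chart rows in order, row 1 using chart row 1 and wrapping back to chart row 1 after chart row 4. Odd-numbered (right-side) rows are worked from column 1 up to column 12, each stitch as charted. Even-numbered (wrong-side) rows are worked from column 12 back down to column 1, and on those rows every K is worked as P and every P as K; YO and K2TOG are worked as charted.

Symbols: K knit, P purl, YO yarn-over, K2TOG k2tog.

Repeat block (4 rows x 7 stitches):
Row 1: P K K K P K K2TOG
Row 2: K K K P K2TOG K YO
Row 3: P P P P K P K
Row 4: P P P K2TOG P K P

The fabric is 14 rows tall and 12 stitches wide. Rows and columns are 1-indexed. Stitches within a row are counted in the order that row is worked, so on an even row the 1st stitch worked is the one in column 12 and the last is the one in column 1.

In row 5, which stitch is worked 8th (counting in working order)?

For row 5: chart row = ((5-1) mod 4) + 1 = 1; this is a RS (odd) row.
Chart row 1 tiled across columns 1-12: P K K K P K K2TOG P K K K P
RS row: no reversal, no swap; stitch n worked = column n.
Stitch 8 in working order -> P

== STITCH ==
P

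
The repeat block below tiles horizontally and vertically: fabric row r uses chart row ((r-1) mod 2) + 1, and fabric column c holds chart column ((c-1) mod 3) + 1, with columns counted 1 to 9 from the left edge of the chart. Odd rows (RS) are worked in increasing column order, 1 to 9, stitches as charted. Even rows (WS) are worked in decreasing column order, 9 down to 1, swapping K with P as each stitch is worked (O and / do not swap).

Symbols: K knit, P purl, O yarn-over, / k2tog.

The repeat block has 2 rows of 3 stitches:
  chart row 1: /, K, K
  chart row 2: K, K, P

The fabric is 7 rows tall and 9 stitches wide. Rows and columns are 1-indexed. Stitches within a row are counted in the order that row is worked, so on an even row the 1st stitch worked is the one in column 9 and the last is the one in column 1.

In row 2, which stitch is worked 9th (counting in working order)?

Stitch:
P

Derivation:
Row 2 uses chart row ((2-1) mod 2)+1 = 2. Row 2 is even, so WS.
Chart row 2 tiled across columns 1-9: K K P K K P K K P
WS row: flip the tiled sequence (start at column 9) and apply K<->P; O and / stay.
Row 2 as worked: K P P K P P K P P
Counting 9 along the worked row gives P.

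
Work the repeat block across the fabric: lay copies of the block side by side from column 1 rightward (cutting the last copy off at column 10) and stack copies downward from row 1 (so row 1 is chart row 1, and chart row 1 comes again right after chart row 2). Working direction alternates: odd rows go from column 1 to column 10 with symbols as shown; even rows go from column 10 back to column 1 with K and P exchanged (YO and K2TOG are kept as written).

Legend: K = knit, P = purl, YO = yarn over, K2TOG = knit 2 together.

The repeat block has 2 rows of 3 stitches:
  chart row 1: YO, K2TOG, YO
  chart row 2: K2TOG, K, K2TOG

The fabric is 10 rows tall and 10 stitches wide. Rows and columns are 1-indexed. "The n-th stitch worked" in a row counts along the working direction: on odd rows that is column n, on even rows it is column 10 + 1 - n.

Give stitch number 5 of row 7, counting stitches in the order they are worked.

Row 7 uses chart row ((7-1) mod 2)+1 = 1. Row 7 is odd, so RS.
Chart row 1 tiled across columns 1-10: YO K2TOG YO YO K2TOG YO YO K2TOG YO YO
Right side: take the tiled row as-is (worked left to right from column 1).
Stitch 5 in working order -> K2TOG

== STITCH ==
K2TOG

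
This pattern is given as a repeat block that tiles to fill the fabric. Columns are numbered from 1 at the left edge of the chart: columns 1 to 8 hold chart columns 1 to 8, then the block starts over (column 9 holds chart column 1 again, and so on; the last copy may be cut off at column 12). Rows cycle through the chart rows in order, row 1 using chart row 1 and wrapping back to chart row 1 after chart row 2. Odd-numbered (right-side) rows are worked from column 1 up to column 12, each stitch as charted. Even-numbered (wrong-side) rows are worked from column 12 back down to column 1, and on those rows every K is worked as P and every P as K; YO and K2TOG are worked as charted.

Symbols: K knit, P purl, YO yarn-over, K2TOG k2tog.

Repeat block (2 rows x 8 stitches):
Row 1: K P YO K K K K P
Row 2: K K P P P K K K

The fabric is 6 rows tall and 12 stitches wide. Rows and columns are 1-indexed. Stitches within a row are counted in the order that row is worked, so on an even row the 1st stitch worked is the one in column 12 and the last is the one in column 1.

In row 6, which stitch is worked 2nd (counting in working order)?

For row 6: chart row = ((6-1) mod 2) + 1 = 2; this is a WS (even) row.
Chart row 2 tiled across columns 1-12: K K P P P K K K K K P P
WS row: flip the tiled sequence (start at column 12) and apply K<->P; YO and K2TOG stay.
Row 6 as worked: K K P P P P P K K K P P
Counting 2 along the worked row gives K.

Stitch:
K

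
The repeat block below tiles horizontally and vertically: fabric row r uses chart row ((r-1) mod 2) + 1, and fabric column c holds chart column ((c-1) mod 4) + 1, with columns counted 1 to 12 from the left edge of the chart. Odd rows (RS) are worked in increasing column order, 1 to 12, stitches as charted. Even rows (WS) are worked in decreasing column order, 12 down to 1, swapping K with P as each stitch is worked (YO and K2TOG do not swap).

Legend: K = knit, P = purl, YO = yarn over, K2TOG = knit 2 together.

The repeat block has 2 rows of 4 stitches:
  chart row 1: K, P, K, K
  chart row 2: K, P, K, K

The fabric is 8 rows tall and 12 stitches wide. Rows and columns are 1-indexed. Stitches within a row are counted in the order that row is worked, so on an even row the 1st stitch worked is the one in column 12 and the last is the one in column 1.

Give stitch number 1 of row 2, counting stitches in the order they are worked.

Stitch:
P

Derivation:
For row 2: chart row = ((2-1) mod 2) + 1 = 2; this is a WS (even) row.
Chart row 2 tiled across columns 1-12: K P K K K P K K K P K K
WS row: flip the tiled sequence (start at column 12) and apply K<->P; YO and K2TOG stay.
Row 2 as worked: P P K P P P K P P P K P
The 1st stitch worked is P.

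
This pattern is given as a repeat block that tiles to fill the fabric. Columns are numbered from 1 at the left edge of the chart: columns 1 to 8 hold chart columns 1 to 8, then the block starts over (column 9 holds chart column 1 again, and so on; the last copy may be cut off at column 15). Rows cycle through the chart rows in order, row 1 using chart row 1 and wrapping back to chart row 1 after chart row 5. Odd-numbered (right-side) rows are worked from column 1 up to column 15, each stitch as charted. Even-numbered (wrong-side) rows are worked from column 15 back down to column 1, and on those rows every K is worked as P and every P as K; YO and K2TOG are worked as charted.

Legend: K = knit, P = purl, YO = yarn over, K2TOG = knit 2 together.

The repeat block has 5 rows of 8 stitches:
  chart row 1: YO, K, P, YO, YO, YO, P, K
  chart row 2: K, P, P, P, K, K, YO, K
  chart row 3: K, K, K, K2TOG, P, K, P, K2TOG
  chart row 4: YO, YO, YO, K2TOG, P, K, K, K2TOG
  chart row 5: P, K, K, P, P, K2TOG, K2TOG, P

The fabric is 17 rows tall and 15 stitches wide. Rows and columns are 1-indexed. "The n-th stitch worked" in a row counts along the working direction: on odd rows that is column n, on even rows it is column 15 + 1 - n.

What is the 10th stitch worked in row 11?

Stitch:
K

Derivation:
For row 11: chart row = ((11-1) mod 5) + 1 = 1; this is a RS (odd) row.
Chart row 1 tiled across columns 1-15: YO K P YO YO YO P K YO K P YO YO YO P
RS row: no reversal, no swap; stitch n worked = column n.
Stitch 10 in working order -> K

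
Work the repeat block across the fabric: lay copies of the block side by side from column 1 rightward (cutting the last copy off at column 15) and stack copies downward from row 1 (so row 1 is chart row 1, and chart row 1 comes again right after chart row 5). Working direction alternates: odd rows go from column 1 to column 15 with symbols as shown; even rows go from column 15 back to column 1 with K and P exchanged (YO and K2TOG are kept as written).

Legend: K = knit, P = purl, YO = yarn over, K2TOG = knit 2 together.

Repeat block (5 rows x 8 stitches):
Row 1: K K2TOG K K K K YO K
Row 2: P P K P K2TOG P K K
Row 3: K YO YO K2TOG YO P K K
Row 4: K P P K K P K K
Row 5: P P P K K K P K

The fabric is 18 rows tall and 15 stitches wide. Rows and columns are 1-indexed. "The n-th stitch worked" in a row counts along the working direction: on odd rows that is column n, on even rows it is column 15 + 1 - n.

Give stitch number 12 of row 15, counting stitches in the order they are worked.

Result:
K

Derivation:
For row 15: chart row = ((15-1) mod 5) + 1 = 5; this is a RS (odd) row.
Chart row 5 tiled across columns 1-15: P P P K K K P K P P P K K K P
RS row: no reversal, no swap; stitch n worked = column n.
Stitch 12 in working order -> K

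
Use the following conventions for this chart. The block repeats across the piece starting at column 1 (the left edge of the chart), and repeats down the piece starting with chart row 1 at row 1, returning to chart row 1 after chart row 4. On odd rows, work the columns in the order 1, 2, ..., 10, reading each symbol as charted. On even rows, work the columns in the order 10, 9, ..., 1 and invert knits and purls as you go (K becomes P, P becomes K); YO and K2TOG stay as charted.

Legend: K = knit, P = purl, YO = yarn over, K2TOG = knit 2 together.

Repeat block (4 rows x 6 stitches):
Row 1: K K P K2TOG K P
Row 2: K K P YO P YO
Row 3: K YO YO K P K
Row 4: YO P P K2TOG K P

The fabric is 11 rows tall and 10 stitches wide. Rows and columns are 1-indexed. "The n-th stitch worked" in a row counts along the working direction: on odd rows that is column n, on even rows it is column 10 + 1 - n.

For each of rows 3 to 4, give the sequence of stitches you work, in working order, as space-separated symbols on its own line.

Row 3: chart row 3, RS - tile across columns 1-10 and work as-is.
Row 4: chart row 4, WS - tiled (columns 1-10): YO P P K2TOG K P YO P P K2TOG; work from column 10 back to 1 with K<->P swapped.

Rows as worked:
K YO YO K P K K YO YO K
K2TOG K K YO K P K2TOG K K YO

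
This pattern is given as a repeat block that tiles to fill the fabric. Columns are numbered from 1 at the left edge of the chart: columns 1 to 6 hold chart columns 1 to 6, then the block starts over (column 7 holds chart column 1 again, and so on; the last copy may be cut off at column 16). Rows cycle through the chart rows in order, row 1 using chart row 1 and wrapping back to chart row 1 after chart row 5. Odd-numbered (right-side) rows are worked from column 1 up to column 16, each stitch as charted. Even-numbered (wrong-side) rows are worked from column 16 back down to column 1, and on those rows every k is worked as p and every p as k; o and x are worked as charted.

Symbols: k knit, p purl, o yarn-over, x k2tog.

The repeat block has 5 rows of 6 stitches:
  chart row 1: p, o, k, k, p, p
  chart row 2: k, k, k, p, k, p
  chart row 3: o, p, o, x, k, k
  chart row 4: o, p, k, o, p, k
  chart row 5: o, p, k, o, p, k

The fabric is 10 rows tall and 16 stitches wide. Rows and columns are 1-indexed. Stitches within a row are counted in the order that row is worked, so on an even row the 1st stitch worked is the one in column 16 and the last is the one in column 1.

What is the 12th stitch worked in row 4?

Result:
k

Derivation:
Row 4 uses chart row ((4-1) mod 5)+1 = 4. Row 4 is even, so WS.
Chart row 4 tiled across columns 1-16: o p k o p k o p k o p k o p k o
WS: work from column 16 back to column 1 (reverse the tiled row), swapping k<->p (o and x unchanged).
Row 4 as worked: o p k o p k o p k o p k o p k o
Stitch 12 in working order -> k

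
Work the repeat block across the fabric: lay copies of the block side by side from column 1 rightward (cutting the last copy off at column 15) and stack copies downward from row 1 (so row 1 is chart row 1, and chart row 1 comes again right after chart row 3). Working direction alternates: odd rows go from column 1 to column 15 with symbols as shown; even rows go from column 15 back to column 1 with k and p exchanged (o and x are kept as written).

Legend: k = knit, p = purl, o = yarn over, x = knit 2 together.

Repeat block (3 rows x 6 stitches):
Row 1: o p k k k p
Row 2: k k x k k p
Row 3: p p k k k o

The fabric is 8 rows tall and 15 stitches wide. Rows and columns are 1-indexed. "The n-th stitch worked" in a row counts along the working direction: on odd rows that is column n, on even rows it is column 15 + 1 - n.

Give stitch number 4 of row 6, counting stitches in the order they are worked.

Row 6 uses chart row ((6-1) mod 3)+1 = 3. Row 6 is even, so WS.
Chart row 3 tiled across columns 1-15: p p k k k o p p k k k o p p k
Wrong side: read the tiled row from column 15 down to 1 and exchange k with p (leave o, x).
Row 6 as worked: p k k o p p p k k o p p p k k
Stitch 4 in working order -> o

== STITCH ==
o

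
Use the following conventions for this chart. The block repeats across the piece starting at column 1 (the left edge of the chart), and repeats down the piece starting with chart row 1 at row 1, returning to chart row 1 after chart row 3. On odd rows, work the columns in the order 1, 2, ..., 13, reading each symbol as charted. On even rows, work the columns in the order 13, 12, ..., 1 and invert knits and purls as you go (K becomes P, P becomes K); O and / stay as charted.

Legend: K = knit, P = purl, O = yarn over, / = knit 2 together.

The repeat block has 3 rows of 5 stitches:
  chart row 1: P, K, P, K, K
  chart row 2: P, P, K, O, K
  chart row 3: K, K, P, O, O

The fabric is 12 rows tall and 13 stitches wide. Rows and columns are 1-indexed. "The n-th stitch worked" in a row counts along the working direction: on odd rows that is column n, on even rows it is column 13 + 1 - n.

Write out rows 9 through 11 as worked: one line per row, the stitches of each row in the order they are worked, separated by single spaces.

Row 9: chart row 3, RS - tile across columns 1-13 and work as-is.
Row 10: chart row 1, WS - tiled (columns 1-13): P K P K K P K P K K P K P; work from column 13 back to 1 with K<->P swapped.
Row 11: chart row 2, RS - tile across columns 1-13 and work as-is.

== ROWS AS WORKED ==
K K P O O K K P O O K K P
K P K P P K P K P P K P K
P P K O K P P K O K P P K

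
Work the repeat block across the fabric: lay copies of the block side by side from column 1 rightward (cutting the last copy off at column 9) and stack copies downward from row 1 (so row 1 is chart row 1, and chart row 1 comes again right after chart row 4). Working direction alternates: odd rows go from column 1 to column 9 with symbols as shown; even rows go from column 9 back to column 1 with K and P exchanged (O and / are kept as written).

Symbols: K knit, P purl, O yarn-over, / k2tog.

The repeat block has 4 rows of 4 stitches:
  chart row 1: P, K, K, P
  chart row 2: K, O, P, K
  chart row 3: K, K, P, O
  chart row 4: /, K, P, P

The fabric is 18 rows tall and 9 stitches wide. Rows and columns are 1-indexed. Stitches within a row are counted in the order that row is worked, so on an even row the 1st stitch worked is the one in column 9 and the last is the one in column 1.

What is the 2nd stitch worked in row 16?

Result:
K

Derivation:
Row 16: (16-1) mod 4 = 3, so use chart row 4. Even row -> WS.
Chart row 4 tiled across columns 1-9: / K P P / K P P /
Wrong side: read the tiled row from column 9 down to 1 and exchange K with P (leave O, /).
Row 16 as worked: / K K P / K K P /
Stitch 2 in working order -> K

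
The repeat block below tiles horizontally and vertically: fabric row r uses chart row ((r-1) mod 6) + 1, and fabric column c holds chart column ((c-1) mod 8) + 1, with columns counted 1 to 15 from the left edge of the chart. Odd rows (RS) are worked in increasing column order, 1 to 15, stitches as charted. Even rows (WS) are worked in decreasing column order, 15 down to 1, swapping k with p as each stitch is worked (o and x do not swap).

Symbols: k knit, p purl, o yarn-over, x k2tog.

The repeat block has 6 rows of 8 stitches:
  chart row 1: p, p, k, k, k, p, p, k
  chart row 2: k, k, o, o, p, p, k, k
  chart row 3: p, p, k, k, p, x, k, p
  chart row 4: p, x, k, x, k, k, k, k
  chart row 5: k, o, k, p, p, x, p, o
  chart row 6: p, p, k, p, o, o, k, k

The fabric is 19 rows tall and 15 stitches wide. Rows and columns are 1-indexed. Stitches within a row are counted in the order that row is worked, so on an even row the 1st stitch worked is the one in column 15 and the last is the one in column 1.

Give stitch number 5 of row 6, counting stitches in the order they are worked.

Row 6: (6-1) mod 6 = 5, so use chart row 6. Even row -> WS.
Chart row 6 tiled across columns 1-15: p p k p o o k k p p k p o o k
Wrong side: read the tiled row from column 15 down to 1 and exchange k with p (leave o, x).
Row 6 as worked: p o o k p k k p p o o k p k k
Stitch 5 in working order -> p

Result:
p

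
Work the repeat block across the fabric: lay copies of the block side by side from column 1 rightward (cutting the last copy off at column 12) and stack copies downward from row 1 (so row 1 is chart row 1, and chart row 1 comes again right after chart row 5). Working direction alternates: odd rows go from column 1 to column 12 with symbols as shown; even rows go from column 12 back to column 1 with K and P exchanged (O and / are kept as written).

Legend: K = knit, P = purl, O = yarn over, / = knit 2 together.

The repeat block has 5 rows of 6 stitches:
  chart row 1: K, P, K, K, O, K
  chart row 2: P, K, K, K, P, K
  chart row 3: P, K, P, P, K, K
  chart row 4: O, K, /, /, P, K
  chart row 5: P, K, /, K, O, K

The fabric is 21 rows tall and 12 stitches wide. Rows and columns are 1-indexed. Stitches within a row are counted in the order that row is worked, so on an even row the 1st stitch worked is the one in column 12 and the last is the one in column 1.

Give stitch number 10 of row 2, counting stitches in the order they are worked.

Result:
P

Derivation:
Row 2 uses chart row ((2-1) mod 5)+1 = 2. Row 2 is even, so WS.
Chart row 2 tiled across columns 1-12: P K K K P K P K K K P K
WS row: flip the tiled sequence (start at column 12) and apply K<->P; O and / stay.
Row 2 as worked: P K P P P K P K P P P K
Stitch 10 in working order -> P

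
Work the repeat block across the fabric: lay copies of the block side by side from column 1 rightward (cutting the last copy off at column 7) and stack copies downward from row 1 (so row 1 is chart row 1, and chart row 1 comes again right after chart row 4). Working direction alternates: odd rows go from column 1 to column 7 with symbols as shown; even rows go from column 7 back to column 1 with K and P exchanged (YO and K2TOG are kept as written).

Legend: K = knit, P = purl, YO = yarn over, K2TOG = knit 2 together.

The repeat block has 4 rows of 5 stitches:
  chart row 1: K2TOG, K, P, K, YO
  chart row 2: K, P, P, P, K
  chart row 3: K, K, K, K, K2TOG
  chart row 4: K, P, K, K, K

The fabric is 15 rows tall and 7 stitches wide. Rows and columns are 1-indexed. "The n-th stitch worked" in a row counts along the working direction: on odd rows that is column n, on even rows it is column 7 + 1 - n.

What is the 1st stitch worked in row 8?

Row 8 uses chart row ((8-1) mod 4)+1 = 4. Row 8 is even, so WS.
Chart row 4 tiled across columns 1-7: K P K K K K P
WS: work from column 7 back to column 1 (reverse the tiled row), swapping K<->P (YO and K2TOG unchanged).
Row 8 as worked: K P P P P K P
The 1st stitch worked is K.

Stitch:
K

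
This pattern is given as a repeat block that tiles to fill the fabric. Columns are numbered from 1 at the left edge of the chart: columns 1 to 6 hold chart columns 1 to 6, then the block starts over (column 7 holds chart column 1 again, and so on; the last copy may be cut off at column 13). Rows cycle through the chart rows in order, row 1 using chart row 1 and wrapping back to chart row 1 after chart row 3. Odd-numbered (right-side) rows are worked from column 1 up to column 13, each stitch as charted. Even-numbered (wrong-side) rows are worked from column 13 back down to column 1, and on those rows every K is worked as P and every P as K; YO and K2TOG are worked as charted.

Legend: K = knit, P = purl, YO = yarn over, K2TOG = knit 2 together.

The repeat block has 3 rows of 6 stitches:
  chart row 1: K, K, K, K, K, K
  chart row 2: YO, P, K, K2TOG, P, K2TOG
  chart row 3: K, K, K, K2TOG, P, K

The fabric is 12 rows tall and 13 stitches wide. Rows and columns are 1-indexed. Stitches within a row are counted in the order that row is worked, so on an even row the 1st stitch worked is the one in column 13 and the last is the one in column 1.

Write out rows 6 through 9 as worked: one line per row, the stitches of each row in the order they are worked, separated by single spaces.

Rows as worked:
P P K K2TOG P P P P K K2TOG P P P
K K K K K K K K K K K K K
YO K2TOG K K2TOG P K YO K2TOG K K2TOG P K YO
K K K K2TOG P K K K K K2TOG P K K

Derivation:
Row 6: chart row 3, WS - tiled (columns 1-13): K K K K2TOG P K K K K K2TOG P K K; work from column 13 back to 1 with K<->P swapped.
Row 7: chart row 1, RS - tile across columns 1-13 and work as-is.
Row 8: chart row 2, WS - tiled (columns 1-13): YO P K K2TOG P K2TOG YO P K K2TOG P K2TOG YO; work from column 13 back to 1 with K<->P swapped.
Row 9: chart row 3, RS - tile across columns 1-13 and work as-is.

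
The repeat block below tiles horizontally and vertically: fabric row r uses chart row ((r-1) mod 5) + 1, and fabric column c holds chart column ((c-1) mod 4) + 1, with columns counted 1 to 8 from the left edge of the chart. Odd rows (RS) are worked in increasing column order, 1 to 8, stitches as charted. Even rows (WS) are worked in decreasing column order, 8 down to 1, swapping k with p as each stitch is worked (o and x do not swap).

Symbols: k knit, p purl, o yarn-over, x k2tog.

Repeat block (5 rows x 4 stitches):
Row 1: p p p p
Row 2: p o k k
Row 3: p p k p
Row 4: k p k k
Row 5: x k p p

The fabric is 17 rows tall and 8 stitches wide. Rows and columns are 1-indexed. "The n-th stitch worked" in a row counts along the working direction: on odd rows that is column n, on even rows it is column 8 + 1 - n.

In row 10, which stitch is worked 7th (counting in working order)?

Result:
p

Derivation:
Row 10: (10-1) mod 5 = 4, so use chart row 5. Even row -> WS.
Chart row 5 tiled across columns 1-8: x k p p x k p p
Wrong side: read the tiled row from column 8 down to 1 and exchange k with p (leave o, x).
Row 10 as worked: k k p x k k p x
The 7th stitch worked is p.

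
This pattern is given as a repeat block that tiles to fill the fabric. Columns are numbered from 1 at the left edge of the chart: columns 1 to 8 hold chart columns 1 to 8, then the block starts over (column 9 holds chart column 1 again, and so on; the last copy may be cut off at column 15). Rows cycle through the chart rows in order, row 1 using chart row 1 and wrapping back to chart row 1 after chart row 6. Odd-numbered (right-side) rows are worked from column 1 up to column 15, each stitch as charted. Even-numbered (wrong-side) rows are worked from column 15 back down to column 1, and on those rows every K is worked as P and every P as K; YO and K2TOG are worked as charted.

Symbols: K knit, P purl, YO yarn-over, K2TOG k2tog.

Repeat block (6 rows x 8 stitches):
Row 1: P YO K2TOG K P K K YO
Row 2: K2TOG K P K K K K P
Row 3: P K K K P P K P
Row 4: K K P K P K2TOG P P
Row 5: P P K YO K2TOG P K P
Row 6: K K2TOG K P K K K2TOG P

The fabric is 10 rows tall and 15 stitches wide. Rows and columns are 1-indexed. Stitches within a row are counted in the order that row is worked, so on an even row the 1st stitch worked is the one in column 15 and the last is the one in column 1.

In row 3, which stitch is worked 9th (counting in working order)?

Stitch:
P

Derivation:
Row 3: (3-1) mod 6 = 2, so use chart row 3. Odd row -> RS.
Chart row 3 tiled across columns 1-15: P K K K P P K P P K K K P P K
RS: work column 1 to column 15, symbols as charted — the tiled row is the row as worked.
Stitch 9 in working order -> P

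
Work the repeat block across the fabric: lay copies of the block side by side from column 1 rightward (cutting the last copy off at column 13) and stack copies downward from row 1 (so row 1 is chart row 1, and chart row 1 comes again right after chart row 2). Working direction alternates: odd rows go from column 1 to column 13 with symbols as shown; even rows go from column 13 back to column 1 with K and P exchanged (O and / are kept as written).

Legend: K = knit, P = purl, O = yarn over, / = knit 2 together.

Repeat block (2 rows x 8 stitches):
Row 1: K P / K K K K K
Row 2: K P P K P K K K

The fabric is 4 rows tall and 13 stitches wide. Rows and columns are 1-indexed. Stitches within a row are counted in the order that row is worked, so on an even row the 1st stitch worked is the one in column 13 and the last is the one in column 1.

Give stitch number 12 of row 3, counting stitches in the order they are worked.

== STITCH ==
K

Derivation:
Row 3: (3-1) mod 2 = 0, so use chart row 1. Odd row -> RS.
Chart row 1 tiled across columns 1-13: K P / K K K K K K P / K K
Right side: take the tiled row as-is (worked left to right from column 1).
Counting 12 along the worked row gives K.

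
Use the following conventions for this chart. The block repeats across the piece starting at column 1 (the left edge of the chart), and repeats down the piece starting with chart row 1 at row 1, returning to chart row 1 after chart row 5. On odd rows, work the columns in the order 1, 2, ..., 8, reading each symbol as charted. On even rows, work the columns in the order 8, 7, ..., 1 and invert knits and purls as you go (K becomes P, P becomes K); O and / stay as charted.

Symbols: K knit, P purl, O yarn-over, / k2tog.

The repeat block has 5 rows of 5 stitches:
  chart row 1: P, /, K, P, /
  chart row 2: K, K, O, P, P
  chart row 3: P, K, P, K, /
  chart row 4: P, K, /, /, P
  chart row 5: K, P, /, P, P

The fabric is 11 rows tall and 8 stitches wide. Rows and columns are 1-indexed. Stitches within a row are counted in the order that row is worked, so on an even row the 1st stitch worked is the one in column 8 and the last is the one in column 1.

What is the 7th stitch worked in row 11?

Result:
/

Derivation:
Row 11 uses chart row ((11-1) mod 5)+1 = 1. Row 11 is odd, so RS.
Chart row 1 tiled across columns 1-8: P / K P / P / K
Right side: take the tiled row as-is (worked left to right from column 1).
The 7th stitch worked is /.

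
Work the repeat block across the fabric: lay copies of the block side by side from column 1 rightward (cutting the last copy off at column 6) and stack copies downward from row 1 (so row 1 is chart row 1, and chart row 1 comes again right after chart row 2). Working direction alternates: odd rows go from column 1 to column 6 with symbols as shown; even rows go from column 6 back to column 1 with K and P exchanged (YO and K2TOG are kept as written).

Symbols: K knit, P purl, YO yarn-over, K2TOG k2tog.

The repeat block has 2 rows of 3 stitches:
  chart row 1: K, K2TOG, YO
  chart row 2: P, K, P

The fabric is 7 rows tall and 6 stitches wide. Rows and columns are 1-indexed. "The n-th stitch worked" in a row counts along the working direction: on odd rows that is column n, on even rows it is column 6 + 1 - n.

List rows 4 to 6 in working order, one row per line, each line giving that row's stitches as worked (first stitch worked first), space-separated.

== ROWS AS WORKED ==
K P K K P K
K K2TOG YO K K2TOG YO
K P K K P K

Derivation:
Row 4: chart row 2, WS - tiled (columns 1-6): P K P P K P; work from column 6 back to 1 with K<->P swapped.
Row 5: chart row 1, RS - tile across columns 1-6 and work as-is.
Row 6: chart row 2, WS - tiled (columns 1-6): P K P P K P; work from column 6 back to 1 with K<->P swapped.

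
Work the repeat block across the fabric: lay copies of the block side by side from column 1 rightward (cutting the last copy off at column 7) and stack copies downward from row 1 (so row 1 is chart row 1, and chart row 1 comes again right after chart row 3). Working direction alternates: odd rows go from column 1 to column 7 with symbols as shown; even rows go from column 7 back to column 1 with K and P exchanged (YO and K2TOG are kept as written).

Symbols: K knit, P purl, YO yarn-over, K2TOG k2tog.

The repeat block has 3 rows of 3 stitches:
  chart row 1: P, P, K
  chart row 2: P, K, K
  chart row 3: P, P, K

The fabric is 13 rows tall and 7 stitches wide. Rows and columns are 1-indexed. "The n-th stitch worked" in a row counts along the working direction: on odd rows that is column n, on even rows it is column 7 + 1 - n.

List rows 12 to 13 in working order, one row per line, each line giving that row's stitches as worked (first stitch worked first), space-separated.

Row 12: chart row 3, WS - tiled (columns 1-7): P P K P P K P; work from column 7 back to 1 with K<->P swapped.
Row 13: chart row 1, RS - tile across columns 1-7 and work as-is.

Result:
K P K K P K K
P P K P P K P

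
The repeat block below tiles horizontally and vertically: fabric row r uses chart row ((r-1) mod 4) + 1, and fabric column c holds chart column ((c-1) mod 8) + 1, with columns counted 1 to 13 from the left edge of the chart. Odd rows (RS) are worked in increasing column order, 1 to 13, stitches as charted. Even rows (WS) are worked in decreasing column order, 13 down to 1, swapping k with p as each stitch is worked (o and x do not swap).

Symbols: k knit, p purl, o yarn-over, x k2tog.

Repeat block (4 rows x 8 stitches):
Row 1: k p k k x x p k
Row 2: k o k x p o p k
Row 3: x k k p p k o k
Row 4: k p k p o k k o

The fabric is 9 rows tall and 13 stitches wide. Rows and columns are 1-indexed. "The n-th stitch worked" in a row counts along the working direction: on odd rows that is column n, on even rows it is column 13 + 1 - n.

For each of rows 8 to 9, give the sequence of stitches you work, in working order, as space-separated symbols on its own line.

Row 8: chart row 4, WS - tiled (columns 1-13): k p k p o k k o k p k p o; work from column 13 back to 1 with k<->p swapped.
Row 9: chart row 1, RS - tile across columns 1-13 and work as-is.

== ROWS AS WORKED ==
o k p k p o p p o k p k p
k p k k x x p k k p k k x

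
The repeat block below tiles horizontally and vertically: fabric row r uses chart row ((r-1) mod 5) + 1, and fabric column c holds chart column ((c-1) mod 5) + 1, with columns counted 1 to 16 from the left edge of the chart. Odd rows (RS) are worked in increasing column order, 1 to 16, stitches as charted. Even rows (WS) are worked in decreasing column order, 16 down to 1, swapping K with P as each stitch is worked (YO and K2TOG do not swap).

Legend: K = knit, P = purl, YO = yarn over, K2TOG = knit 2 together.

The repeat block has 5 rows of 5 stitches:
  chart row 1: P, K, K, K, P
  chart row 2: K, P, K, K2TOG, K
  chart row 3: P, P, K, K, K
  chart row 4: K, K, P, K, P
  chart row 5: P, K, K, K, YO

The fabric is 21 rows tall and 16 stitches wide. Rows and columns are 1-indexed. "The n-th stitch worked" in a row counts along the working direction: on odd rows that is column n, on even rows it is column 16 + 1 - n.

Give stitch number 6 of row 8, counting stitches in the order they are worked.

Result:
K

Derivation:
Row 8: (8-1) mod 5 = 2, so use chart row 3. Even row -> WS.
Chart row 3 tiled across columns 1-16: P P K K K P P K K K P P K K K P
Wrong side: read the tiled row from column 16 down to 1 and exchange K with P (leave YO, K2TOG).
Row 8 as worked: K P P P K K P P P K K P P P K K
The 6th stitch worked is K.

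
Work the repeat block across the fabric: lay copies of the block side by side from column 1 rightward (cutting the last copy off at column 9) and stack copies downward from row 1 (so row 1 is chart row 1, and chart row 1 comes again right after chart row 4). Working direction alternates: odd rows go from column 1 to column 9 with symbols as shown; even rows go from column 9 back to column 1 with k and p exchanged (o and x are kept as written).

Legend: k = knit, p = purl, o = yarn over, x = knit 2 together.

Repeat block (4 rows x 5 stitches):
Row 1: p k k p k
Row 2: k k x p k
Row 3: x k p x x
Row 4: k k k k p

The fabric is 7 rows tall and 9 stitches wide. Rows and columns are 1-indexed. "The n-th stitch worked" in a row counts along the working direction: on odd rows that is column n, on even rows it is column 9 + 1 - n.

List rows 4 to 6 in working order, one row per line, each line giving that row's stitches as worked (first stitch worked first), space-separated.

== ROWS AS WORKED ==
p p p p k p p p p
p k k p k p k k p
k x p p p k x p p

Derivation:
Row 4: chart row 4, WS - tiled (columns 1-9): k k k k p k k k k; work from column 9 back to 1 with k<->p swapped.
Row 5: chart row 1, RS - tile across columns 1-9 and work as-is.
Row 6: chart row 2, WS - tiled (columns 1-9): k k x p k k k x p; work from column 9 back to 1 with k<->p swapped.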